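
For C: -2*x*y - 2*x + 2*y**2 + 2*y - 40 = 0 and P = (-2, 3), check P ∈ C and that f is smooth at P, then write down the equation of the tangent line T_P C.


Tangent line at P: -8*x + 18*y - 70 = 0.

Step 1: f(-2, 3) = 0, so P lies on C.
Step 2: partial derivatives
  f_x(x, y) = -2*y - 2, f_y(x, y) = -2*x + 4*y + 2.
  f_x(P) = -8, f_y(P) = 18 (gradient nonzero, so P is smooth).
Step 3: tangent line at P: -8·(x − -2) + 18·(y − 3) = 0.
Expanding: -8*x + 18*y - 70 = 0.


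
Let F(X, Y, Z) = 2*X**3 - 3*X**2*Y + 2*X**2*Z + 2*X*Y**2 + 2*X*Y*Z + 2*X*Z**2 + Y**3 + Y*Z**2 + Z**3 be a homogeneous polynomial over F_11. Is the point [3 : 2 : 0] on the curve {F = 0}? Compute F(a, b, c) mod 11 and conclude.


F(3,2,0) ≡ 10 (mod 11); P is NOT on the curve.

Evaluate F(3, 2, 0) term-by-term (mod 11).
  2*X**3 ↦ 2·27·1·1 = 54
  -3*X**2*Y ↦ -3·9·2·1 = -54
  2*X**2*Z ↦ 2·9·1·0 = 0
  2*X*Y**2 ↦ 2·3·4·1 = 24
  2*X*Y*Z ↦ 2·3·2·0 = 0
  2*X*Z**2 ↦ 2·3·1·0 = 0
  Y**3 ↦ 1·1·8·1 = 8
  Y*Z**2 ↦ 1·1·2·0 = 0
  Z**3 ↦ 1·1·1·0 = 0
Sum: F(3, 2, 0) = (54) + (-54) + (0) + (24) + (0) + (0) + (8) + (0) + (0) = 32.
Reducing mod 11: 32 ≡ 10 (mod 11).
Since F(a, b, c) ≡ 10 ≠ 0 (mod 11), P does NOT lie on the curve.


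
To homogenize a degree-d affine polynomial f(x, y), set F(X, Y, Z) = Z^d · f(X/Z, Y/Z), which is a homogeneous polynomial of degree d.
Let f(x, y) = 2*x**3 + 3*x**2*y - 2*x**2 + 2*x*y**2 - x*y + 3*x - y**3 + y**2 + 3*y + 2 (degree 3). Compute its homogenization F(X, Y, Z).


F(X, Y, Z) = 2*X**3 + 3*X**2*Y - 2*X**2*Z + 2*X*Y**2 - X*Y*Z + 3*X*Z**2 - Y**3 + Y**2*Z + 3*Y*Z**2 + 2*Z**3

deg(f) = 3.
Substitute x = X/Z, y = Y/Z into f, then multiply by Z^3.
  monomial 2·x^3·y^0 ↦ 2·X^3·Y^0·Z^0.
  monomial 3·x^2·y^1 ↦ 3·X^2·Y^1·Z^0.
  monomial -2·x^2·y^0 ↦ -2·X^2·Y^0·Z^1.
  monomial 2·x^1·y^2 ↦ 2·X^1·Y^2·Z^0.
  monomial -1·x^1·y^1 ↦ -1·X^1·Y^1·Z^1.
  monomial 3·x^1·y^0 ↦ 3·X^1·Y^0·Z^2.
  monomial -1·x^0·y^3 ↦ -1·X^0·Y^3·Z^0.
  monomial 1·x^0·y^2 ↦ 1·X^0·Y^2·Z^1.
  monomial 3·x^0·y^1 ↦ 3·X^0·Y^1·Z^2.
  monomial 2·x^0·y^0 ↦ 2·X^0·Y^0·Z^3.
Collecting: F(X, Y, Z) = 2*X**3 + 3*X**2*Y - 2*X**2*Z + 2*X*Y**2 - X*Y*Z + 3*X*Z**2 - Y**3 + Y**2*Z + 3*Y*Z**2 + 2*Z**3.


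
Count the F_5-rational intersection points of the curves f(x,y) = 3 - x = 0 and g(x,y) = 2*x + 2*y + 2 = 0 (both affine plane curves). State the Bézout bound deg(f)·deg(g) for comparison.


Common zeros: {(3, 1)}; count = 1; Bézout bound = 1.

deg(f) = 1, deg(g) = 1, so Bézout bound = 1.
Scan x ∈ F_5. For each x, list the y ∈ F_5 with f(x, y) ≡ 0 and those with g(x, y) ≡ 0 (mod 5); the common zeros in that column are the intersection.
  x = 0: f ≡ 0 at y ∈ ∅; g ≡ 0 at y ∈ {4}; common: ∅.
  x = 1: f ≡ 0 at y ∈ ∅; g ≡ 0 at y ∈ {3}; common: ∅.
  x = 2: f ≡ 0 at y ∈ ∅; g ≡ 0 at y ∈ {2}; common: ∅.
  x = 3: f ≡ 0 at y ∈ {0, 1, 2, 3, 4}; g ≡ 0 at y ∈ {1}; common: {1}.
  x = 4: f ≡ 0 at y ∈ ∅; g ≡ 0 at y ∈ {0}; common: ∅.
Collecting: common zeros = {(3, 1)}, so the count is 1.
Comparison with the Bézout bound: 1 ≤ 1 = deg(f)·deg(g), as expected for curves with no common component (the bound is attained).


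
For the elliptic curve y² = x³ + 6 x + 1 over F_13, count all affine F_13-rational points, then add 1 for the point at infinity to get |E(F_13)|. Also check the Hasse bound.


Affine points = {(0, 1), (0, 12), (5, 0), (7, 3), (7, 10), (9, 2), (9, 11)}; affine count = 7; |E(F_13)| = 8.

Discriminant check: Δ ∝ 4a³ + 27b² = 4·6³ + 27·1² = 4·216 + 27·1 ≡ 7 (mod 13). Nonzero ⇒ E is nonsingular.
For each x ∈ F_13, compute rhs = x³ + 6·x + 1 mod 13, then count y ∈ F_13 with y² ≡ rhs.
  x = 0: rhs = 1, matching y values: 1, 12 (2 points).
  x = 1: rhs = 8, matching y values: none (0 points).
  x = 2: rhs = 8, matching y values: none (0 points).
  x = 3: rhs = 7, matching y values: none (0 points).
  x = 4: rhs = 11, matching y values: none (0 points).
  x = 5: rhs = 0, matching y values: 0 (1 points).
  x = 6: rhs = 6, matching y values: none (0 points).
  x = 7: rhs = 9, matching y values: 3, 10 (2 points).
  x = 8: rhs = 2, matching y values: none (0 points).
  x = 9: rhs = 4, matching y values: 2, 11 (2 points).
  x = 10: rhs = 8, matching y values: none (0 points).
  x = 11: rhs = 7, matching y values: none (0 points).
  x = 12: rhs = 7, matching y values: none (0 points).
Total affine count: 7.
Full point count |E(F_13)| = 7 + 1 = 8.
Hasse bound: |8 − (13+1)| = |-6| = 6 ≤ 2√13 ≈ 7.2111 ✓.


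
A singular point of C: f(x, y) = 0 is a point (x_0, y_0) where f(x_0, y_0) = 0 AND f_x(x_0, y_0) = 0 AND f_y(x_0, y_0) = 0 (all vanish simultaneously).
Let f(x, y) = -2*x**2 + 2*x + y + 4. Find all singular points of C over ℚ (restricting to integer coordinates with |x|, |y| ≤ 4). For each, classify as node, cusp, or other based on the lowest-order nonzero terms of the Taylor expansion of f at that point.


No singular points in the scanned grid; C is smooth there.

Compute partial derivatives:
  f_x = 2 - 4*x.
  f_y = 1.
f_y = 1 is a nonzero constant, so f_y never vanishes: no point (x, y) can satisfy f = f_x = f_y = 0. In particular no (x, y) ∈ {−4, ..., 4}² is singular; the curve is smooth.


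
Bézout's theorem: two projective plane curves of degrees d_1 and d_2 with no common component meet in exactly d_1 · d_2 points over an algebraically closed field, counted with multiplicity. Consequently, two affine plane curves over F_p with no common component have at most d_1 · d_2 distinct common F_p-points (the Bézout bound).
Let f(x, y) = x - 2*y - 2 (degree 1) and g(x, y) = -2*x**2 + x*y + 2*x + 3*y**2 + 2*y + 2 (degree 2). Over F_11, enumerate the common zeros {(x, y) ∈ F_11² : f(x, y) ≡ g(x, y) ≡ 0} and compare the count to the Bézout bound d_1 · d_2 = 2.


Common zeros: ∅; count = 0; Bézout bound = 2.

deg(f) = 1, deg(g) = 2, so Bézout bound = 2.
Scan x ∈ F_11. For each x, list the y ∈ F_11 with f(x, y) ≡ 0 and those with g(x, y) ≡ 0 (mod 11); the common zeros in that column are the intersection.
  x = 0: f ≡ 0 at y ∈ {10}; g ≡ 0 at y ∈ ∅; common: ∅.
  x = 1: f ≡ 0 at y ∈ {5}; g ≡ 0 at y ∈ ∅; common: ∅.
  x = 2: f ≡ 0 at y ∈ {0}; g ≡ 0 at y ∈ ∅; common: ∅.
  x = 3: f ≡ 0 at y ∈ {6}; g ≡ 0 at y ∈ ∅; common: ∅.
  x = 4: f ≡ 0 at y ∈ {1}; g ≡ 0 at y ∈ {0, 9}; common: ∅.
  x = 5: f ≡ 0 at y ∈ {7}; g ≡ 0 at y ∈ ∅; common: ∅.
  x = 6: f ≡ 0 at y ∈ {2}; g ≡ 0 at y ∈ {4, 8}; common: ∅.
  x = 7: f ≡ 0 at y ∈ {8}; g ≡ 0 at y ∈ {9, 10}; common: ∅.
  x = 8: f ≡ 0 at y ∈ {3}; g ≡ 0 at y ∈ {0, 4}; common: ∅.
  x = 9: f ≡ 0 at y ∈ {9}; g ≡ 0 at y ∈ ∅; common: ∅.
  x = 10: f ≡ 0 at y ∈ {4}; g ≡ 0 at y ∈ {8, 10}; common: ∅.
Collecting: common zeros = ∅, so the count is 0.
Comparison with the Bézout bound: 0 ≤ 2 = deg(f)·deg(g), as expected for curves with no common component (the affine F_11-count falls short of the bound because intersections may lie at infinity, over extension fields, or carry multiplicity).


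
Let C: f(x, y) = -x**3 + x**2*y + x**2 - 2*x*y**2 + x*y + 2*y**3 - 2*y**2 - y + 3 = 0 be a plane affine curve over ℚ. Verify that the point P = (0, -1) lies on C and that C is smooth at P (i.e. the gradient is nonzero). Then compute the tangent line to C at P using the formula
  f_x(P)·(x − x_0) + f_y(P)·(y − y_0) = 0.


Tangent line at P: -3*x + 9*y + 9 = 0.

Step 1: f(0, -1) = 0, so P lies on C.
Step 2: partial derivatives
  f_x(x, y) = -3*x**2 + 2*x*y + 2*x - 2*y**2 + y, f_y(x, y) = x**2 - 4*x*y + x + 6*y**2 - 4*y - 1.
  f_x(P) = -3, f_y(P) = 9 (gradient nonzero, so P is smooth).
Step 3: tangent line at P: -3·(x − 0) + 9·(y − -1) = 0.
Expanding: -3*x + 9*y + 9 = 0.


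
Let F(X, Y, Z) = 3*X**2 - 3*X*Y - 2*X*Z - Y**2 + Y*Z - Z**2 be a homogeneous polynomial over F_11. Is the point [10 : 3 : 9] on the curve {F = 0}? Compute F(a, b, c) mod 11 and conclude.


F(10,3,9) ≡ 0 (mod 11); P is on the curve.

Evaluate F(10, 3, 9) term-by-term (mod 11).
  3*X**2 ↦ 3·100·1·1 = 300
  -3*X*Y ↦ -3·10·3·1 = -90
  -2*X*Z ↦ -2·10·1·9 = -180
  -Y**2 ↦ -1·1·9·1 = -9
  Y*Z ↦ 1·1·3·9 = 27
  -Z**2 ↦ -1·1·1·81 = -81
Sum: F(10, 3, 9) = (300) + (-90) + (-180) + (-9) + (27) + (-81) = -33.
Reducing mod 11: -33 ≡ 0 (mod 11).
Since F(a, b, c) ≡ 0 (mod 11), P lies on the curve.


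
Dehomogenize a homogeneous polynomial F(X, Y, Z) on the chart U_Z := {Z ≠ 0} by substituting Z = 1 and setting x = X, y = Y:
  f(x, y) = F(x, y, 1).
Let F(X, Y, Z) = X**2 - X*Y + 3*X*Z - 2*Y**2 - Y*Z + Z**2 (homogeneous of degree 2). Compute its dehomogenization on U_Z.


f(x, y) = x**2 - x*y + 3*x - 2*y**2 - y + 1

On U_Z we set Z = 1. Each monomial c·X^i·Y^j·Z^k in F becomes c·x^i·y^j·1^k = c·x^i·y^j.
Substituting Z = 1: F(X, Y, 1) = x**2 - x*y + 3*x - 2*y**2 - y + 1.
Note: deg(f) ≤ deg(F) = 2; strict inequality happens when F is divisible by Z (lost terms).


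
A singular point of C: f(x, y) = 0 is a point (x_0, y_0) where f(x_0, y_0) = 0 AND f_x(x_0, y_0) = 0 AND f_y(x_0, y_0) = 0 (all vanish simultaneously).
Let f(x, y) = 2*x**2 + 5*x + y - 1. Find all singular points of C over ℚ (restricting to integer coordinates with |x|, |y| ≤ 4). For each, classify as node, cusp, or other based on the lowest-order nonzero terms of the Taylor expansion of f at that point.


No singular points in the scanned grid; C is smooth there.

Compute partial derivatives:
  f_x = 4*x + 5.
  f_y = 1.
f_y = 1 is a nonzero constant, so f_y never vanishes: no point (x, y) can satisfy f = f_x = f_y = 0. In particular no (x, y) ∈ {−4, ..., 4}² is singular; the curve is smooth.


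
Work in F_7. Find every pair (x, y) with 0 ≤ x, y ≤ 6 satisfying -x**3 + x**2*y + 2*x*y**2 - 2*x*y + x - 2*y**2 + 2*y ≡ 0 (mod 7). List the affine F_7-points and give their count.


Affine F_7-points: {(0, 0), (0, 1), (1, 0), (4, 5), (6, 0), (6, 3)}; count = 6.

For each of the 49 pairs (x, y) ∈ F_7², evaluate f(x, y) mod 7. Record the zeros.
  x = 0: [0↦0, 1↦0, 2↦3, 3↦2, 4↦4, 5↦2, 6↦3]  zeros at y ∈ {0, 1}
  x = 1: [0↦0, 1↦1, 2↦2, 3↦3, 4↦4, 5↦5, 6↦6]  zeros at y ∈ {0}
  x = 2: [0↦1, 1↦5, 2↦6, 3↦4, 4↦6, 5↦5, 6↦1]  zeros at y ∈ ∅
  x = 3: [0↦4, 1↦6, 2↦2, 3↦6, 4↦4, 5↦3, 6↦3]  zeros at y ∈ ∅
  x = 4: [0↦3, 1↦5, 2↦5, 3↦3, 4↦6, 5↦0, 6↦6]  zeros at y ∈ {5}
  x = 5: [0↦6, 1↦3, 2↦2, 3↦3, 4↦6, 5↦4, 6↦4]  zeros at y ∈ ∅
  x = 6: [0↦0, 1↦1, 2↦1, 3↦0, 4↦5, 5↦2, 6↦5]  zeros at y ∈ {0, 3}
Collecting zeros: affine points = {(0, 0), (0, 1), (1, 0), (4, 5), (6, 0), (6, 3)}.
Total count |C(F_7)_aff| = 6.


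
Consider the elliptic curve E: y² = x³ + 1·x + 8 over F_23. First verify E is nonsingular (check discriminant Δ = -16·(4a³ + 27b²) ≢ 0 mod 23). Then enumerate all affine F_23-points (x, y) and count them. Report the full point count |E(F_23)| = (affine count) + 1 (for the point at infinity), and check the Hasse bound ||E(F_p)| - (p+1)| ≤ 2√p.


Affine points = {(0, 10), (0, 13), (2, 8), (2, 15), (5, 0), (6, 0), (7, 6), (7, 17), (10, 11), (10, 12), (11, 4), (11, 19), (12, 0), (14, 11), (14, 12), (16, 7), (16, 16), (17, 4), (17, 19), (18, 4), (18, 19), (19, 3), (19, 20), (20, 1), (20, 22), (22, 11), (22, 12)}; affine count = 27; |E(F_23)| = 28.

Discriminant check: Δ ∝ 4a³ + 27b² = 4·1³ + 27·8² = 4·1 + 27·64 ≡ 7 (mod 23). Nonzero ⇒ E is nonsingular.
For each x ∈ F_23, compute rhs = x³ + 1·x + 8 mod 23, then count y ∈ F_23 with y² ≡ rhs.
  x = 0: rhs = 8, matching y values: 10, 13 (2 points).
  x = 1: rhs = 10, matching y values: none (0 points).
  x = 2: rhs = 18, matching y values: 8, 15 (2 points).
  x = 3: rhs = 15, matching y values: none (0 points).
  x = 4: rhs = 7, matching y values: none (0 points).
  x = 5: rhs = 0, matching y values: 0 (1 points).
  x = 6: rhs = 0, matching y values: 0 (1 points).
  x = 7: rhs = 13, matching y values: 6, 17 (2 points).
  x = 8: rhs = 22, matching y values: none (0 points).
  x = 9: rhs = 10, matching y values: none (0 points).
  x = 10: rhs = 6, matching y values: 11, 12 (2 points).
  x = 11: rhs = 16, matching y values: 4, 19 (2 points).
  x = 12: rhs = 0, matching y values: 0 (1 points).
  x = 13: rhs = 10, matching y values: none (0 points).
  x = 14: rhs = 6, matching y values: 11, 12 (2 points).
  x = 15: rhs = 17, matching y values: none (0 points).
  x = 16: rhs = 3, matching y values: 7, 16 (2 points).
  x = 17: rhs = 16, matching y values: 4, 19 (2 points).
  x = 18: rhs = 16, matching y values: 4, 19 (2 points).
  x = 19: rhs = 9, matching y values: 3, 20 (2 points).
  x = 20: rhs = 1, matching y values: 1, 22 (2 points).
  x = 21: rhs = 21, matching y values: none (0 points).
  x = 22: rhs = 6, matching y values: 11, 12 (2 points).
Total affine count: 27.
Full point count |E(F_23)| = 27 + 1 = 28.
Hasse bound: |28 − (23+1)| = |4| = 4 ≤ 2√23 ≈ 9.5917 ✓.


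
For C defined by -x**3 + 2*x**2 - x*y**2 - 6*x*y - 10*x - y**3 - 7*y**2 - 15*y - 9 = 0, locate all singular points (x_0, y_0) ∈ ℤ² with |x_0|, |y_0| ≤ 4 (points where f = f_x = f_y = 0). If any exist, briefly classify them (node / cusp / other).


Singular points: {(1, -3)}; classification: node.

Compute partial derivatives:
  f_x = -3*x**2 + 4*x - y**2 - 6*y - 10.
  f_y = -2*x*y - 6*x - 3*y**2 - 14*y - 15.
Scan x_0 ∈ {−4, ..., 4}. For each x_0, f_y(x_0, y) is a polynomial in y; find its integer roots y ∈ {−4, ..., 4}, then test f_x and f at those candidates.
  x = -4: f_y(-4, y) = -3*y**2 - 6*y + 9; vanishes at y ∈ {-3, 1}. (-4, -3): f_x = -65 ≠ 0; (-4, 1): f_x = -81 ≠ 0.
  x = -3: f_y(-3, y) = -3*y**2 - 8*y + 3; vanishes at y ∈ {-3}. (-3, -3): f_x = -40 ≠ 0.
  x = -2: f_y(-2, y) = -3*y**2 - 10*y - 3; vanishes at y ∈ {-3}. (-2, -3): f_x = -21 ≠ 0.
  x = -1: f_y(-1, y) = -3*y**2 - 12*y - 9; vanishes at y ∈ {-3, -1}. (-1, -3): f_x = -8 ≠ 0; (-1, -1): f_x = -12 ≠ 0.
  x = 0: f_y(0, y) = -3*y**2 - 14*y - 15; vanishes at y ∈ {-3}. (0, -3): f_x = -1 ≠ 0.
  x = 1: f_y(1, y) = -3*y**2 - 16*y - 21; vanishes at y ∈ {-3}. (1, -3): f_x = 0, f = 0 — SINGULAR.
  x = 2: f_y(2, y) = -3*y**2 - 18*y - 27; vanishes at y ∈ {-3}. (2, -3): f_x = -5 ≠ 0.
  x = 3: f_y(3, y) = -3*y**2 - 20*y - 33; vanishes at y ∈ {-3}. (3, -3): f_x = -16 ≠ 0.
  x = 4: f_y(4, y) = -3*y**2 - 22*y - 39; vanishes at y ∈ {-3}. (4, -3): f_x = -33 ≠ 0.
Only singular point on the grid: (1, -3).
Classify: substitute x = 1 + u, y = -3 + v and expand: f = -u**3 - u**2 - u*v**2 - v**3 + v**2.
No constant or linear terms (consistent with a singular point). Quadratic part: -u**2 + v**2. Cubic part: -u**3 - u*v**2 - v**3.
The quadratic part v**2 - u**2 = (v − u)(v + u) splits into two distinct linear factors, so there are two distinct tangent lines y − -3 = ±(x − 1) — this is a node (ordinary double point).
Classification: node.


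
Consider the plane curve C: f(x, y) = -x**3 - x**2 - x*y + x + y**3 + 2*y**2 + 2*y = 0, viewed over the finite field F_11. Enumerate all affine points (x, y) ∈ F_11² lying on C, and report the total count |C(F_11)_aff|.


Affine F_11-points: {(0, 0), (1, 4), (2, 5), (3, 0), (5, 7), (7, 0), (8, 10)}; count = 7.

For each of the 121 pairs (x, y) ∈ F_11², evaluate f(x, y) mod 11. Record the zeros.
  x = 0: [0↦0, 1↦5, 2↦9, 3↦7, 4↦5, 5↦9, 6↦3, 7↦4, 8↦7, 9↦7, 10↦10]  zeros at y ∈ {0}
  x = 1: [0↦10, 1↦3, 2↦6, 3↦3, 4↦0, 5↦3, 6↦7, 7↦7, 8↦9, 9↦8, 10↦10]  zeros at y ∈ {4}
  x = 2: [0↦1, 1↦4, 2↦6, 3↦2, 4↦9, 5↦0, 6↦3, 7↦2, 8↦3, 9↦1, 10↦2]  zeros at y ∈ {5}
  x = 3: [0↦0, 1↦2, 2↦3, 3↦9, 4↦4, 5↦5, 6↦7, 7↦5, 8↦5, 9↦2, 10↦2]  zeros at y ∈ {0}
  x = 4: [0↦1, 1↦2, 2↦2, 3↦7, 4↦1, 5↦1, 6↦2, 7↦10, 8↦9, 9↦5, 10↦4]  zeros at y ∈ ∅
  x = 5: [0↦9, 1↦9, 2↦8, 3↦1, 4↦5, 5↦4, 6↦4, 7↦0, 8↦9, 9↦4, 10↦2]  zeros at y ∈ {7}
  x = 6: [0↦7, 1↦6, 2↦4, 3↦7, 4↦10, 5↦8, 6↦7, 7↦2, 8↦10, 9↦4, 10↦1]  zeros at y ∈ ∅
  x = 7: [0↦0, 1↦9, 2↦6, 3↦8, 4↦10, 5↦7, 6↦5, 7↦10, 8↦6, 9↦10, 10↦6]  zeros at y ∈ {0}
  x = 8: [0↦4, 1↦1, 2↦8, 3↦9, 4↦10, 5↦6, 6↦3, 7↦7, 8↦2, 9↦5, 10↦0]  zeros at y ∈ {10}
  x = 9: [0↦2, 1↦9, 2↦4, 3↦4, 4↦4, 5↦10, 6↦6, 7↦9, 8↦3, 9↦5, 10↦10]  zeros at y ∈ ∅
  x = 10: [0↦10, 1↦5, 2↦10, 3↦9, 4↦8, 5↦2, 6↦8, 7↦10, 8↦3, 9↦4, 10↦8]  zeros at y ∈ ∅
Collecting zeros: affine points = {(0, 0), (1, 4), (2, 5), (3, 0), (5, 7), (7, 0), (8, 10)}.
Total count |C(F_11)_aff| = 7.


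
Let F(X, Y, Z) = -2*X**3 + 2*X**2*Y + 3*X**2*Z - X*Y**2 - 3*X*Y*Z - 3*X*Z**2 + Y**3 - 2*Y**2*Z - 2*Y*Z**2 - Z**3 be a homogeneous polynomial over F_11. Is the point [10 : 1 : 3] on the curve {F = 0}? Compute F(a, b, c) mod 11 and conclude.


F(10,1,3) ≡ 0 (mod 11); P is on the curve.

Evaluate F(10, 1, 3) term-by-term (mod 11).
  -2*X**3 ↦ -2·1000·1·1 = -2000
  2*X**2*Y ↦ 2·100·1·1 = 200
  3*X**2*Z ↦ 3·100·1·3 = 900
  -X*Y**2 ↦ -1·10·1·1 = -10
  -3*X*Y*Z ↦ -3·10·1·3 = -90
  -3*X*Z**2 ↦ -3·10·1·9 = -270
  Y**3 ↦ 1·1·1·1 = 1
  -2*Y**2*Z ↦ -2·1·1·3 = -6
  -2*Y*Z**2 ↦ -2·1·1·9 = -18
  -Z**3 ↦ -1·1·1·27 = -27
Sum: F(10, 1, 3) = (-2000) + (200) + (900) + (-10) + (-90) + (-270) + (1) + (-6) + (-18) + (-27) = -1320.
Reducing mod 11: -1320 ≡ 0 (mod 11).
Since F(a, b, c) ≡ 0 (mod 11), P lies on the curve.


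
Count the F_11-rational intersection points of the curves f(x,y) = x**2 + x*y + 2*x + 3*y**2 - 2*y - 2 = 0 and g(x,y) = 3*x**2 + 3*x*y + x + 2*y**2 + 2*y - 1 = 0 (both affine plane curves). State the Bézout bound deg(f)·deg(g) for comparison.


Common zeros: {(2, 3), (10, 8)}; count = 2; Bézout bound = 4.

deg(f) = 2, deg(g) = 2, so Bézout bound = 4.
Scan x ∈ F_11. For each x, list the y ∈ F_11 with f(x, y) ≡ 0 and those with g(x, y) ≡ 0 (mod 11); the common zeros in that column are the intersection.
  x = 0: f ≡ 0 at y ∈ ∅; g ≡ 0 at y ∈ {2, 8}; common: ∅.
  x = 1: f ≡ 0 at y ∈ {2}; g ≡ 0 at y ∈ {4, 10}; common: ∅.
  x = 2: f ≡ 0 at y ∈ {3, 8}; g ≡ 0 at y ∈ {3, 4}; common: {3}.
  x = 3: f ≡ 0 at y ∈ ∅; g ≡ 0 at y ∈ ∅; common: ∅.
  x = 4: f ≡ 0 at y ∈ {0, 3}; g ≡ 0 at y ∈ ∅; common: ∅.
  x = 5: f ≡ 0 at y ∈ {0, 10}; g ≡ 0 at y ∈ {2, 6}; common: ∅.
  x = 6: f ≡ 0 at y ∈ {2, 4}; g ≡ 0 at y ∈ ∅; common: ∅.
  x = 7: f ≡ 0 at y ∈ ∅; g ≡ 0 at y ∈ {6, 10}; common: ∅.
  x = 8: f ≡ 0 at y ∈ ∅; g ≡ 0 at y ∈ ∅; common: ∅.
  x = 9: f ≡ 0 at y ∈ ∅; g ≡ 0 at y ∈ ∅; common: ∅.
  x = 10: f ≡ 0 at y ∈ {4, 8}; g ≡ 0 at y ∈ {8, 9}; common: {8}.
Collecting: common zeros = {(2, 3), (10, 8)}, so the count is 2.
Comparison with the Bézout bound: 2 ≤ 4 = deg(f)·deg(g), as expected for curves with no common component (the affine F_11-count falls short of the bound because intersections may lie at infinity, over extension fields, or carry multiplicity).


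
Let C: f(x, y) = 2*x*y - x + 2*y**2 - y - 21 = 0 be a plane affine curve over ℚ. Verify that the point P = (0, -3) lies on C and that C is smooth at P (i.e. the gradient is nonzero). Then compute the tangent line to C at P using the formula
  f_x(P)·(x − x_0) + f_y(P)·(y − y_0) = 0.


Tangent line at P: -7*x - 13*y - 39 = 0.

Step 1: f(0, -3) = 0, so P lies on C.
Step 2: partial derivatives
  f_x(x, y) = 2*y - 1, f_y(x, y) = 2*x + 4*y - 1.
  f_x(P) = -7, f_y(P) = -13 (gradient nonzero, so P is smooth).
Step 3: tangent line at P: -7·(x − 0) + -13·(y − -3) = 0.
Expanding: -7*x - 13*y - 39 = 0.


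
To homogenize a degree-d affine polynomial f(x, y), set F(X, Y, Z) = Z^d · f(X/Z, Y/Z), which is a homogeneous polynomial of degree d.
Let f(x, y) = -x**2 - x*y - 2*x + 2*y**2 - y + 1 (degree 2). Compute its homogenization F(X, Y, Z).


F(X, Y, Z) = -X**2 - X*Y - 2*X*Z + 2*Y**2 - Y*Z + Z**2

deg(f) = 2.
Substitute x = X/Z, y = Y/Z into f, then multiply by Z^2.
  monomial -1·x^2·y^0 ↦ -1·X^2·Y^0·Z^0.
  monomial -1·x^1·y^1 ↦ -1·X^1·Y^1·Z^0.
  monomial -2·x^1·y^0 ↦ -2·X^1·Y^0·Z^1.
  monomial 2·x^0·y^2 ↦ 2·X^0·Y^2·Z^0.
  monomial -1·x^0·y^1 ↦ -1·X^0·Y^1·Z^1.
  monomial 1·x^0·y^0 ↦ 1·X^0·Y^0·Z^2.
Collecting: F(X, Y, Z) = -X**2 - X*Y - 2*X*Z + 2*Y**2 - Y*Z + Z**2.


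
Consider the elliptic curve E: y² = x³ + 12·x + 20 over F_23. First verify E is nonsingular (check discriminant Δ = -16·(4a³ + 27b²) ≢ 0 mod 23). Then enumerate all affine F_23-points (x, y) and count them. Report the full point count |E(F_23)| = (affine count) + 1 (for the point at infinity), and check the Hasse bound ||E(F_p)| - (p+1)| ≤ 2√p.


Affine points = {(2, 11), (2, 12), (6, 3), (6, 20), (9, 11), (9, 12), (10, 6), (10, 17), (12, 11), (12, 12), (13, 2), (13, 21), (17, 10), (17, 13), (19, 0), (20, 7), (20, 16)}; affine count = 17; |E(F_23)| = 18.

Discriminant check: Δ ∝ 4a³ + 27b² = 4·12³ + 27·20² = 4·1728 + 27·400 ≡ 2 (mod 23). Nonzero ⇒ E is nonsingular.
For each x ∈ F_23, compute rhs = x³ + 12·x + 20 mod 23, then count y ∈ F_23 with y² ≡ rhs.
  x = 0: rhs = 20, matching y values: none (0 points).
  x = 1: rhs = 10, matching y values: none (0 points).
  x = 2: rhs = 6, matching y values: 11, 12 (2 points).
  x = 3: rhs = 14, matching y values: none (0 points).
  x = 4: rhs = 17, matching y values: none (0 points).
  x = 5: rhs = 21, matching y values: none (0 points).
  x = 6: rhs = 9, matching y values: 3, 20 (2 points).
  x = 7: rhs = 10, matching y values: none (0 points).
  x = 8: rhs = 7, matching y values: none (0 points).
  x = 9: rhs = 6, matching y values: 11, 12 (2 points).
  x = 10: rhs = 13, matching y values: 6, 17 (2 points).
  x = 11: rhs = 11, matching y values: none (0 points).
  x = 12: rhs = 6, matching y values: 11, 12 (2 points).
  x = 13: rhs = 4, matching y values: 2, 21 (2 points).
  x = 14: rhs = 11, matching y values: none (0 points).
  x = 15: rhs = 10, matching y values: none (0 points).
  x = 16: rhs = 7, matching y values: none (0 points).
  x = 17: rhs = 8, matching y values: 10, 13 (2 points).
  x = 18: rhs = 19, matching y values: none (0 points).
  x = 19: rhs = 0, matching y values: 0 (1 points).
  x = 20: rhs = 3, matching y values: 7, 16 (2 points).
  x = 21: rhs = 11, matching y values: none (0 points).
  x = 22: rhs = 7, matching y values: none (0 points).
Total affine count: 17.
Full point count |E(F_23)| = 17 + 1 = 18.
Hasse bound: |18 − (23+1)| = |-6| = 6 ≤ 2√23 ≈ 9.5917 ✓.


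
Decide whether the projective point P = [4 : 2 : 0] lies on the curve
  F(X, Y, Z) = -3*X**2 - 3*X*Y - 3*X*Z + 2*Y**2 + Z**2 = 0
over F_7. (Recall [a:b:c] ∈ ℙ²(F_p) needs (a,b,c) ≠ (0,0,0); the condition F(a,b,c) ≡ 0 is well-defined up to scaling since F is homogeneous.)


F(4,2,0) ≡ 6 (mod 7); P is NOT on the curve.

Evaluate F(4, 2, 0) term-by-term (mod 7).
  -3*X**2 ↦ -3·16·1·1 = -48
  -3*X*Y ↦ -3·4·2·1 = -24
  -3*X*Z ↦ -3·4·1·0 = 0
  2*Y**2 ↦ 2·1·4·1 = 8
  Z**2 ↦ 1·1·1·0 = 0
Sum: F(4, 2, 0) = (-48) + (-24) + (0) + (8) + (0) = -64.
Reducing mod 7: -64 ≡ 6 (mod 7).
Since F(a, b, c) ≡ 6 ≠ 0 (mod 7), P does NOT lie on the curve.


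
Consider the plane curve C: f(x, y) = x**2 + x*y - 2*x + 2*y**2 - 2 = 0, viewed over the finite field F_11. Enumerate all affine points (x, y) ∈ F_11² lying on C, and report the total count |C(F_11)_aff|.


Affine F_11-points: {(0, 1), (0, 10), (1, 1), (1, 4), (2, 3), (2, 7), (3, 5), (3, 10), (4, 2), (4, 7), (5, 5), (5, 9), (6, 0), (6, 8), (7, 0), (7, 2), (8, 3), (8, 4), (9, 6), (10, 8), (10, 9)}; count = 21.

For each of the 121 pairs (x, y) ∈ F_11², evaluate f(x, y) mod 11. Record the zeros.
  x = 0: [0↦9, 1↦0, 2↦6, 3↦5, 4↦8, 5↦4, 6↦4, 7↦8, 8↦5, 9↦6, 10↦0]  zeros at y ∈ {1, 10}
  x = 1: [0↦8, 1↦0, 2↦7, 3↦7, 4↦0, 5↦8, 6↦9, 7↦3, 8↦1, 9↦3, 10↦9]  zeros at y ∈ {1, 4}
  x = 2: [0↦9, 1↦2, 2↦10, 3↦0, 4↦5, 5↦3, 6↦5, 7↦0, 8↦10, 9↦2, 10↦9]  zeros at y ∈ {3, 7}
  x = 3: [0↦1, 1↦6, 2↦4, 3↦6, 4↦1, 5↦0, 6↦3, 7↦10, 8↦10, 9↦3, 10↦0]  zeros at y ∈ {5, 10}
  x = 4: [0↦6, 1↦1, 2↦0, 3↦3, 4↦10, 5↦10, 6↦3, 7↦0, 8↦1, 9↦6, 10↦4]  zeros at y ∈ {2, 7}
  x = 5: [0↦2, 1↦9, 2↦9, 3↦2, 4↦10, 5↦0, 6↦5, 7↦3, 8↦5, 9↦0, 10↦10]  zeros at y ∈ {5, 9}
  x = 6: [0↦0, 1↦8, 2↦9, 3↦3, 4↦1, 5↦3, 6↦9, 7↦8, 8↦0, 9↦7, 10↦7]  zeros at y ∈ {0, 8}
  x = 7: [0↦0, 1↦9, 2↦0, 3↦6, 4↦5, 5↦8, 6↦4, 7↦4, 8↦8, 9↦5, 10↦6]  zeros at y ∈ {0, 2}
  x = 8: [0↦2, 1↦1, 2↦4, 3↦0, 4↦0, 5↦4, 6↦1, 7↦2, 8↦7, 9↦5, 10↦7]  zeros at y ∈ {3, 4}
  x = 9: [0↦6, 1↦6, 2↦10, 3↦7, 4↦8, 5↦2, 6↦0, 7↦2, 8↦8, 9↦7, 10↦10]  zeros at y ∈ {6}
  x = 10: [0↦1, 1↦2, 2↦7, 3↦5, 4↦7, 5↦2, 6↦1, 7↦4, 8↦0, 9↦0, 10↦4]  zeros at y ∈ {8, 9}
Collecting zeros: affine points = {(0, 1), (0, 10), (1, 1), (1, 4), (2, 3), (2, 7), (3, 5), (3, 10), (4, 2), (4, 7), (5, 5), (5, 9), (6, 0), (6, 8), (7, 0), (7, 2), (8, 3), (8, 4), (9, 6), (10, 8), (10, 9)}.
Total count |C(F_11)_aff| = 21.


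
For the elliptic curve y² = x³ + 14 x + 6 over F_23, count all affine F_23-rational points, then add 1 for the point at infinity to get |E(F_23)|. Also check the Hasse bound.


Affine points = {(0, 11), (0, 12), (3, 11), (3, 12), (8, 3), (8, 20), (12, 4), (12, 19), (13, 4), (13, 19), (14, 5), (14, 18), (15, 7), (15, 16), (16, 5), (16, 18), (18, 8), (18, 15), (19, 1), (19, 22), (20, 11), (20, 12), (21, 4), (21, 19)}; affine count = 24; |E(F_23)| = 25.

Discriminant check: Δ ∝ 4a³ + 27b² = 4·14³ + 27·6² = 4·2744 + 27·36 ≡ 11 (mod 23). Nonzero ⇒ E is nonsingular.
For each x ∈ F_23, compute rhs = x³ + 14·x + 6 mod 23, then count y ∈ F_23 with y² ≡ rhs.
  x = 0: rhs = 6, matching y values: 11, 12 (2 points).
  x = 1: rhs = 21, matching y values: none (0 points).
  x = 2: rhs = 19, matching y values: none (0 points).
  x = 3: rhs = 6, matching y values: 11, 12 (2 points).
  x = 4: rhs = 11, matching y values: none (0 points).
  x = 5: rhs = 17, matching y values: none (0 points).
  x = 6: rhs = 7, matching y values: none (0 points).
  x = 7: rhs = 10, matching y values: none (0 points).
  x = 8: rhs = 9, matching y values: 3, 20 (2 points).
  x = 9: rhs = 10, matching y values: none (0 points).
  x = 10: rhs = 19, matching y values: none (0 points).
  x = 11: rhs = 19, matching y values: none (0 points).
  x = 12: rhs = 16, matching y values: 4, 19 (2 points).
  x = 13: rhs = 16, matching y values: 4, 19 (2 points).
  x = 14: rhs = 2, matching y values: 5, 18 (2 points).
  x = 15: rhs = 3, matching y values: 7, 16 (2 points).
  x = 16: rhs = 2, matching y values: 5, 18 (2 points).
  x = 17: rhs = 5, matching y values: none (0 points).
  x = 18: rhs = 18, matching y values: 8, 15 (2 points).
  x = 19: rhs = 1, matching y values: 1, 22 (2 points).
  x = 20: rhs = 6, matching y values: 11, 12 (2 points).
  x = 21: rhs = 16, matching y values: 4, 19 (2 points).
  x = 22: rhs = 14, matching y values: none (0 points).
Total affine count: 24.
Full point count |E(F_23)| = 24 + 1 = 25.
Hasse bound: |25 − (23+1)| = |1| = 1 ≤ 2√23 ≈ 9.5917 ✓.


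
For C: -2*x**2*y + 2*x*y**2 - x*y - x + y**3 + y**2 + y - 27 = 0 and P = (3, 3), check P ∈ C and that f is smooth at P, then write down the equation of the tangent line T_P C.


Tangent line at P: -22*x + 49*y - 81 = 0.

Step 1: f(3, 3) = 0, so P lies on C.
Step 2: partial derivatives
  f_x(x, y) = -4*x*y + 2*y**2 - y - 1, f_y(x, y) = -2*x**2 + 4*x*y - x + 3*y**2 + 2*y + 1.
  f_x(P) = -22, f_y(P) = 49 (gradient nonzero, so P is smooth).
Step 3: tangent line at P: -22·(x − 3) + 49·(y − 3) = 0.
Expanding: -22*x + 49*y - 81 = 0.


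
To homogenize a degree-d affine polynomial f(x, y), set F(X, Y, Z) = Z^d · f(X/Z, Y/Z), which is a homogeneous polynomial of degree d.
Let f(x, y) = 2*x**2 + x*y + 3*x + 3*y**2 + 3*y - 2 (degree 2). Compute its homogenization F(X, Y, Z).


F(X, Y, Z) = 2*X**2 + X*Y + 3*X*Z + 3*Y**2 + 3*Y*Z - 2*Z**2

deg(f) = 2.
Substitute x = X/Z, y = Y/Z into f, then multiply by Z^2.
  monomial 2·x^2·y^0 ↦ 2·X^2·Y^0·Z^0.
  monomial 1·x^1·y^1 ↦ 1·X^1·Y^1·Z^0.
  monomial 3·x^1·y^0 ↦ 3·X^1·Y^0·Z^1.
  monomial 3·x^0·y^2 ↦ 3·X^0·Y^2·Z^0.
  monomial 3·x^0·y^1 ↦ 3·X^0·Y^1·Z^1.
  monomial -2·x^0·y^0 ↦ -2·X^0·Y^0·Z^2.
Collecting: F(X, Y, Z) = 2*X**2 + X*Y + 3*X*Z + 3*Y**2 + 3*Y*Z - 2*Z**2.


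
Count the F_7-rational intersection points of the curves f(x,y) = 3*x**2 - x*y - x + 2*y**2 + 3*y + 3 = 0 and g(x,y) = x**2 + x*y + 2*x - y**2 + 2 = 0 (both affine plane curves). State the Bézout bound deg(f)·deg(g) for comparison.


Common zeros: {(2, 6), (3, 5)}; count = 2; Bézout bound = 4.

deg(f) = 2, deg(g) = 2, so Bézout bound = 4.
Scan x ∈ F_7. For each x, list the y ∈ F_7 with f(x, y) ≡ 0 and those with g(x, y) ≡ 0 (mod 7); the common zeros in that column are the intersection.
  x = 0: f ≡ 0 at y ∈ ∅; g ≡ 0 at y ∈ {3, 4}; common: ∅.
  x = 1: f ≡ 0 at y ∈ ∅; g ≡ 0 at y ∈ {4}; common: ∅.
  x = 2: f ≡ 0 at y ∈ {4, 6}; g ≡ 0 at y ∈ {3, 6}; common: {6}.
  x = 3: f ≡ 0 at y ∈ {2, 5}; g ≡ 0 at y ∈ {5}; common: {5}.
  x = 4: f ≡ 0 at y ∈ ∅; g ≡ 0 at y ∈ {5, 6}; common: ∅.
  x = 5: f ≡ 0 at y ∈ {2, 6}; g ≡ 0 at y ∈ ∅; common: ∅.
  x = 6: f ≡ 0 at y ∈ {0, 5}; g ≡ 0 at y ∈ ∅; common: ∅.
Collecting: common zeros = {(2, 6), (3, 5)}, so the count is 2.
Comparison with the Bézout bound: 2 ≤ 4 = deg(f)·deg(g), as expected for curves with no common component (the affine F_7-count falls short of the bound because intersections may lie at infinity, over extension fields, or carry multiplicity).


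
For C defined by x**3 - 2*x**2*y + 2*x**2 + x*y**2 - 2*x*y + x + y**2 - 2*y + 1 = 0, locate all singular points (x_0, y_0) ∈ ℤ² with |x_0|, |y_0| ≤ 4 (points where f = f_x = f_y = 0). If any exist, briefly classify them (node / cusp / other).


Singular points: {(0, 1)}; classification: cusp.

Compute partial derivatives:
  f_x = 3*x**2 - 4*x*y + 4*x + y**2 - 2*y + 1.
  f_y = -2*x**2 + 2*x*y - 2*x + 2*y - 2.
Scan x_0 ∈ {−4, ..., 4}. For each x_0, f_y(x_0, y) is a polynomial in y; find its integer roots y ∈ {−4, ..., 4}, then test f_x and f at those candidates.
  x = -4: f_y(-4, y) = -6*y - 26; no integer root y with |y| ≤ 4.
  x = -3: f_y(-3, y) = -4*y - 14; no integer root y with |y| ≤ 4.
  x = -2: f_y(-2, y) = -2*y - 6; vanishes at y ∈ {-3}. (-2, -3): f_x = -4 ≠ 0.
  x = -1: f_y(-1, y) = -2; no integer root y with |y| ≤ 4.
  x = 0: f_y(0, y) = 2*y - 2; vanishes at y ∈ {1}. (0, 1): f_x = 0, f = 0 — SINGULAR.
  x = 1: f_y(1, y) = 4*y - 6; no integer root y with |y| ≤ 4.
  x = 2: f_y(2, y) = 6*y - 14; no integer root y with |y| ≤ 4.
  x = 3: f_y(3, y) = 8*y - 26; no integer root y with |y| ≤ 4.
  x = 4: f_y(4, y) = 10*y - 42; no integer root y with |y| ≤ 4.
Only singular point on the grid: (0, 1).
Classify: substitute x = 0 + u, y = 1 + v and expand: f = u**3 - 2*u**2*v + u*v**2 + v**2.
No constant or linear terms (consistent with a singular point). Quadratic part: v**2. Cubic part: u**3 - 2*u**2*v + u*v**2.
The quadratic part v**2 is a perfect square, so there is a single (double) tangent line v = 0, i.e. y = 1. Restricting the cubic part to that line (v = 0) leaves u**3 ≠ 0, so f is not divisible by v and the branch is v² ≈ -u**3 to lowest order — this is a cusp.
Classification: cusp.


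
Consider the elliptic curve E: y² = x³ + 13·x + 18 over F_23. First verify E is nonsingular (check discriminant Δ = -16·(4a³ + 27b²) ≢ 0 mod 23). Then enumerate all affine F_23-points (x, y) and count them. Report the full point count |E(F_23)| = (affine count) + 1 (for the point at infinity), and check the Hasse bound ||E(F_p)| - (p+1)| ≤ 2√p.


Affine points = {(0, 8), (0, 15), (1, 3), (1, 20), (2, 11), (2, 12), (5, 1), (5, 22), (6, 6), (6, 17), (8, 6), (8, 17), (9, 6), (9, 17), (12, 4), (12, 19), (14, 0), (15, 0), (17, 0), (18, 9), (18, 14), (22, 2), (22, 21)}; affine count = 23; |E(F_23)| = 24.

Discriminant check: Δ ∝ 4a³ + 27b² = 4·13³ + 27·18² = 4·2197 + 27·324 ≡ 10 (mod 23). Nonzero ⇒ E is nonsingular.
For each x ∈ F_23, compute rhs = x³ + 13·x + 18 mod 23, then count y ∈ F_23 with y² ≡ rhs.
  x = 0: rhs = 18, matching y values: 8, 15 (2 points).
  x = 1: rhs = 9, matching y values: 3, 20 (2 points).
  x = 2: rhs = 6, matching y values: 11, 12 (2 points).
  x = 3: rhs = 15, matching y values: none (0 points).
  x = 4: rhs = 19, matching y values: none (0 points).
  x = 5: rhs = 1, matching y values: 1, 22 (2 points).
  x = 6: rhs = 13, matching y values: 6, 17 (2 points).
  x = 7: rhs = 15, matching y values: none (0 points).
  x = 8: rhs = 13, matching y values: 6, 17 (2 points).
  x = 9: rhs = 13, matching y values: 6, 17 (2 points).
  x = 10: rhs = 21, matching y values: none (0 points).
  x = 11: rhs = 20, matching y values: none (0 points).
  x = 12: rhs = 16, matching y values: 4, 19 (2 points).
  x = 13: rhs = 15, matching y values: none (0 points).
  x = 14: rhs = 0, matching y values: 0 (1 points).
  x = 15: rhs = 0, matching y values: 0 (1 points).
  x = 16: rhs = 21, matching y values: none (0 points).
  x = 17: rhs = 0, matching y values: 0 (1 points).
  x = 18: rhs = 12, matching y values: 9, 14 (2 points).
  x = 19: rhs = 17, matching y values: none (0 points).
  x = 20: rhs = 21, matching y values: none (0 points).
  x = 21: rhs = 7, matching y values: none (0 points).
  x = 22: rhs = 4, matching y values: 2, 21 (2 points).
Total affine count: 23.
Full point count |E(F_23)| = 23 + 1 = 24.
Hasse bound: |24 − (23+1)| = |0| = 0 ≤ 2√23 ≈ 9.5917 ✓.


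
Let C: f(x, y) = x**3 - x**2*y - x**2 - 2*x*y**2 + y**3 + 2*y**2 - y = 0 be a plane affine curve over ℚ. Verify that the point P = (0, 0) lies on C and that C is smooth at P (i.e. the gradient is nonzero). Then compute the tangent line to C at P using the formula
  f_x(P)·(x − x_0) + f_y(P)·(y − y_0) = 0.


Tangent line at P: -y = 0.

Step 1: f(0, 0) = 0, so P lies on C.
Step 2: partial derivatives
  f_x(x, y) = 3*x**2 - 2*x*y - 2*x - 2*y**2, f_y(x, y) = -x**2 - 4*x*y + 3*y**2 + 4*y - 1.
  f_x(P) = 0, f_y(P) = -1 (gradient nonzero, so P is smooth).
Step 3: tangent line at P: 0·(x − 0) + -1·(y − 0) = 0.
Expanding: -y = 0.


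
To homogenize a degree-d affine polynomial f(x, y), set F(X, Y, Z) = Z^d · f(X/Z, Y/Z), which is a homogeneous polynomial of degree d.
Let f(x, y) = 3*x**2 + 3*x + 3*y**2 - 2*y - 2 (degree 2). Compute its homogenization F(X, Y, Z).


F(X, Y, Z) = 3*X**2 + 3*X*Z + 3*Y**2 - 2*Y*Z - 2*Z**2

deg(f) = 2.
Substitute x = X/Z, y = Y/Z into f, then multiply by Z^2.
  monomial 3·x^2·y^0 ↦ 3·X^2·Y^0·Z^0.
  monomial 3·x^1·y^0 ↦ 3·X^1·Y^0·Z^1.
  monomial 3·x^0·y^2 ↦ 3·X^0·Y^2·Z^0.
  monomial -2·x^0·y^1 ↦ -2·X^0·Y^1·Z^1.
  monomial -2·x^0·y^0 ↦ -2·X^0·Y^0·Z^2.
Collecting: F(X, Y, Z) = 3*X**2 + 3*X*Z + 3*Y**2 - 2*Y*Z - 2*Z**2.


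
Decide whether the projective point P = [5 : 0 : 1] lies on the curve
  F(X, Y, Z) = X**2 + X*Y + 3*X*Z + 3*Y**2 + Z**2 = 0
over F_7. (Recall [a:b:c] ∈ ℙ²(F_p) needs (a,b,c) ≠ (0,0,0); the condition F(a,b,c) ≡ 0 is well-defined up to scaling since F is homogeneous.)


F(5,0,1) ≡ 6 (mod 7); P is NOT on the curve.

Evaluate F(5, 0, 1) term-by-term (mod 7).
  X**2 ↦ 1·25·1·1 = 25
  X*Y ↦ 1·5·0·1 = 0
  3*X*Z ↦ 3·5·1·1 = 15
  3*Y**2 ↦ 3·1·0·1 = 0
  Z**2 ↦ 1·1·1·1 = 1
Sum: F(5, 0, 1) = (25) + (0) + (15) + (0) + (1) = 41.
Reducing mod 7: 41 ≡ 6 (mod 7).
Since F(a, b, c) ≡ 6 ≠ 0 (mod 7), P does NOT lie on the curve.


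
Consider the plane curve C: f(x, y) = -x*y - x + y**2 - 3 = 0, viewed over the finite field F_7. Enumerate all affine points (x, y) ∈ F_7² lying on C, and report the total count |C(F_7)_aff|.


Affine F_7-points: {(4, 0), (4, 4), (5, 2), (5, 3), (6, 1), (6, 5)}; count = 6.

For each of the 49 pairs (x, y) ∈ F_7², evaluate f(x, y) mod 7. Record the zeros.
  x = 0: [0↦4, 1↦5, 2↦1, 3↦6, 4↦6, 5↦1, 6↦5]  zeros at y ∈ ∅
  x = 1: [0↦3, 1↦3, 2↦5, 3↦2, 4↦1, 5↦2, 6↦5]  zeros at y ∈ ∅
  x = 2: [0↦2, 1↦1, 2↦2, 3↦5, 4↦3, 5↦3, 6↦5]  zeros at y ∈ ∅
  x = 3: [0↦1, 1↦6, 2↦6, 3↦1, 4↦5, 5↦4, 6↦5]  zeros at y ∈ ∅
  x = 4: [0↦0, 1↦4, 2↦3, 3↦4, 4↦0, 5↦5, 6↦5]  zeros at y ∈ {0, 4}
  x = 5: [0↦6, 1↦2, 2↦0, 3↦0, 4↦2, 5↦6, 6↦5]  zeros at y ∈ {2, 3}
  x = 6: [0↦5, 1↦0, 2↦4, 3↦3, 4↦4, 5↦0, 6↦5]  zeros at y ∈ {1, 5}
Collecting zeros: affine points = {(4, 0), (4, 4), (5, 2), (5, 3), (6, 1), (6, 5)}.
Total count |C(F_7)_aff| = 6.


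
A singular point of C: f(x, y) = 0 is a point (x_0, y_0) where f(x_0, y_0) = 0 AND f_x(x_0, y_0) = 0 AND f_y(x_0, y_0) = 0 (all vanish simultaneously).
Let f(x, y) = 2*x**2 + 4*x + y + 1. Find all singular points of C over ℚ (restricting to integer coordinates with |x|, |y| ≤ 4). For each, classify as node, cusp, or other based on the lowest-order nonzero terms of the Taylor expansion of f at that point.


No singular points in the scanned grid; C is smooth there.

Compute partial derivatives:
  f_x = 4*x + 4.
  f_y = 1.
f_y = 1 is a nonzero constant, so f_y never vanishes: no point (x, y) can satisfy f = f_x = f_y = 0. In particular no (x, y) ∈ {−4, ..., 4}² is singular; the curve is smooth.


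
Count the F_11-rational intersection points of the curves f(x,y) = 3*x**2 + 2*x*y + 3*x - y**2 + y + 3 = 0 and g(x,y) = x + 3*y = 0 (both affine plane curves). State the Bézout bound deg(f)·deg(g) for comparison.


Common zeros: {(6, 9)}; count = 1; Bézout bound = 2.

deg(f) = 2, deg(g) = 1, so Bézout bound = 2.
Scan x ∈ F_11. For each x, list the y ∈ F_11 with f(x, y) ≡ 0 and those with g(x, y) ≡ 0 (mod 11); the common zeros in that column are the intersection.
  x = 0: f ≡ 0 at y ∈ ∅; g ≡ 0 at y ∈ {0}; common: ∅.
  x = 1: f ≡ 0 at y ∈ {1, 2}; g ≡ 0 at y ∈ {7}; common: ∅.
  x = 2: f ≡ 0 at y ∈ ∅; g ≡ 0 at y ∈ {3}; common: ∅.
  x = 3: f ≡ 0 at y ∈ ∅; g ≡ 0 at y ∈ {10}; common: ∅.
  x = 4: f ≡ 0 at y ∈ {2, 7}; g ≡ 0 at y ∈ {6}; common: ∅.
  x = 5: f ≡ 0 at y ∈ {4, 7}; g ≡ 0 at y ∈ {2}; common: ∅.
  x = 6: f ≡ 0 at y ∈ {4, 9}; g ≡ 0 at y ∈ {9}; common: {9}.
  x = 7: f ≡ 0 at y ∈ ∅; g ≡ 0 at y ∈ {5}; common: ∅.
  x = 8: f ≡ 0 at y ∈ ∅; g ≡ 0 at y ∈ {1}; common: ∅.
  x = 9: f ≡ 0 at y ∈ {9, 10}; g ≡ 0 at y ∈ {8}; common: ∅.
  x = 10: f ≡ 0 at y ∈ ∅; g ≡ 0 at y ∈ {4}; common: ∅.
Collecting: common zeros = {(6, 9)}, so the count is 1.
Comparison with the Bézout bound: 1 ≤ 2 = deg(f)·deg(g), as expected for curves with no common component (the affine F_11-count falls short of the bound because intersections may lie at infinity, over extension fields, or carry multiplicity).


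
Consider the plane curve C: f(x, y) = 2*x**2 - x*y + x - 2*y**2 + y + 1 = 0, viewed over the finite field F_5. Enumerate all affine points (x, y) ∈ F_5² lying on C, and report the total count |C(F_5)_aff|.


Affine F_5-points: {(0, 1), (0, 2), (2, 3), (2, 4), (3, 2), (4, 3)}; count = 6.

For each of the 25 pairs (x, y) ∈ F_5², evaluate f(x, y) mod 5. Record the zeros.
  x = 0: [0↦1, 1↦0, 2↦0, 3↦1, 4↦3]  zeros at y ∈ {1, 2}
  x = 1: [0↦4, 1↦2, 2↦1, 3↦1, 4↦2]  zeros at y ∈ ∅
  x = 2: [0↦1, 1↦3, 2↦1, 3↦0, 4↦0]  zeros at y ∈ {3, 4}
  x = 3: [0↦2, 1↦3, 2↦0, 3↦3, 4↦2]  zeros at y ∈ {2}
  x = 4: [0↦2, 1↦2, 2↦3, 3↦0, 4↦3]  zeros at y ∈ {3}
Collecting zeros: affine points = {(0, 1), (0, 2), (2, 3), (2, 4), (3, 2), (4, 3)}.
Total count |C(F_5)_aff| = 6.


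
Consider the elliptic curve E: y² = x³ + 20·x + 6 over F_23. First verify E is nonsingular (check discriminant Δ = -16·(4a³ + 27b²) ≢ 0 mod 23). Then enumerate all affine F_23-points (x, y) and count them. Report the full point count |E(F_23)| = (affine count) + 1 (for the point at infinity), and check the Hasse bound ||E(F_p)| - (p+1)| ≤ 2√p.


Affine points = {(0, 11), (0, 12), (1, 2), (1, 21), (2, 10), (2, 13), (3, 1), (3, 22), (4, 9), (4, 14), (5, 1), (5, 22), (7, 11), (7, 12), (9, 8), (9, 15), (11, 4), (11, 19), (13, 5), (13, 18), (15, 1), (15, 22), (16, 11), (16, 12), (19, 0), (21, 2), (21, 21), (22, 10), (22, 13)}; affine count = 29; |E(F_23)| = 30.

Discriminant check: Δ ∝ 4a³ + 27b² = 4·20³ + 27·6² = 4·8000 + 27·36 ≡ 13 (mod 23). Nonzero ⇒ E is nonsingular.
For each x ∈ F_23, compute rhs = x³ + 20·x + 6 mod 23, then count y ∈ F_23 with y² ≡ rhs.
  x = 0: rhs = 6, matching y values: 11, 12 (2 points).
  x = 1: rhs = 4, matching y values: 2, 21 (2 points).
  x = 2: rhs = 8, matching y values: 10, 13 (2 points).
  x = 3: rhs = 1, matching y values: 1, 22 (2 points).
  x = 4: rhs = 12, matching y values: 9, 14 (2 points).
  x = 5: rhs = 1, matching y values: 1, 22 (2 points).
  x = 6: rhs = 20, matching y values: none (0 points).
  x = 7: rhs = 6, matching y values: 11, 12 (2 points).
  x = 8: rhs = 11, matching y values: none (0 points).
  x = 9: rhs = 18, matching y values: 8, 15 (2 points).
  x = 10: rhs = 10, matching y values: none (0 points).
  x = 11: rhs = 16, matching y values: 4, 19 (2 points).
  x = 12: rhs = 19, matching y values: none (0 points).
  x = 13: rhs = 2, matching y values: 5, 18 (2 points).
  x = 14: rhs = 17, matching y values: none (0 points).
  x = 15: rhs = 1, matching y values: 1, 22 (2 points).
  x = 16: rhs = 6, matching y values: 11, 12 (2 points).
  x = 17: rhs = 15, matching y values: none (0 points).
  x = 18: rhs = 11, matching y values: none (0 points).
  x = 19: rhs = 0, matching y values: 0 (1 points).
  x = 20: rhs = 11, matching y values: none (0 points).
  x = 21: rhs = 4, matching y values: 2, 21 (2 points).
  x = 22: rhs = 8, matching y values: 10, 13 (2 points).
Total affine count: 29.
Full point count |E(F_23)| = 29 + 1 = 30.
Hasse bound: |30 − (23+1)| = |6| = 6 ≤ 2√23 ≈ 9.5917 ✓.
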